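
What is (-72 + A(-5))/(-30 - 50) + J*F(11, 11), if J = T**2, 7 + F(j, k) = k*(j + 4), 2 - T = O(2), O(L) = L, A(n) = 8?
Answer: 4/5 ≈ 0.80000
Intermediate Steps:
T = 0 (T = 2 - 1*2 = 2 - 2 = 0)
F(j, k) = -7 + k*(4 + j) (F(j, k) = -7 + k*(j + 4) = -7 + k*(4 + j))
J = 0 (J = 0**2 = 0)
(-72 + A(-5))/(-30 - 50) + J*F(11, 11) = (-72 + 8)/(-30 - 50) + 0*(-7 + 4*11 + 11*11) = -64/(-80) + 0*(-7 + 44 + 121) = -64*(-1/80) + 0*158 = 4/5 + 0 = 4/5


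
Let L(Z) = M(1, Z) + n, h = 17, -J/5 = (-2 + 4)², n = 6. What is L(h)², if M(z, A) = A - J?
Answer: 1849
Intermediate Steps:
J = -20 (J = -5*(-2 + 4)² = -5*2² = -5*4 = -20)
M(z, A) = 20 + A (M(z, A) = A - 1*(-20) = A + 20 = 20 + A)
L(Z) = 26 + Z (L(Z) = (20 + Z) + 6 = 26 + Z)
L(h)² = (26 + 17)² = 43² = 1849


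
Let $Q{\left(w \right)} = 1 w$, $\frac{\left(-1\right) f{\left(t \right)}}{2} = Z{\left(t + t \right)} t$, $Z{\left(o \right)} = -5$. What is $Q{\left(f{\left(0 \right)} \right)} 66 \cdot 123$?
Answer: $0$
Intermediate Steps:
$f{\left(t \right)} = 10 t$ ($f{\left(t \right)} = - 2 \left(- 5 t\right) = 10 t$)
$Q{\left(w \right)} = w$
$Q{\left(f{\left(0 \right)} \right)} 66 \cdot 123 = 10 \cdot 0 \cdot 66 \cdot 123 = 0 \cdot 66 \cdot 123 = 0 \cdot 123 = 0$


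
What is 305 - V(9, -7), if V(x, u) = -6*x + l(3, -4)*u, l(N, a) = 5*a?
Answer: 219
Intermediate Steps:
V(x, u) = -20*u - 6*x (V(x, u) = -6*x + (5*(-4))*u = -6*x - 20*u = -20*u - 6*x)
305 - V(9, -7) = 305 - (-20*(-7) - 6*9) = 305 - (140 - 54) = 305 - 1*86 = 305 - 86 = 219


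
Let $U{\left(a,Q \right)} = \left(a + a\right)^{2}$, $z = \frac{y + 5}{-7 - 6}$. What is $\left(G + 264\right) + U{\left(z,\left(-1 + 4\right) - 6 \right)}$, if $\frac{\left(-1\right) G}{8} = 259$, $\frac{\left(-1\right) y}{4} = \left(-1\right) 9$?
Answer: $- \frac{298828}{169} \approx -1768.2$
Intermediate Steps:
$y = 36$ ($y = - 4 \left(\left(-1\right) 9\right) = \left(-4\right) \left(-9\right) = 36$)
$z = - \frac{41}{13}$ ($z = \frac{36 + 5}{-7 - 6} = \frac{41}{-13} = 41 \left(- \frac{1}{13}\right) = - \frac{41}{13} \approx -3.1538$)
$U{\left(a,Q \right)} = 4 a^{2}$ ($U{\left(a,Q \right)} = \left(2 a\right)^{2} = 4 a^{2}$)
$G = -2072$ ($G = \left(-8\right) 259 = -2072$)
$\left(G + 264\right) + U{\left(z,\left(-1 + 4\right) - 6 \right)} = \left(-2072 + 264\right) + 4 \left(- \frac{41}{13}\right)^{2} = -1808 + 4 \cdot \frac{1681}{169} = -1808 + \frac{6724}{169} = - \frac{298828}{169}$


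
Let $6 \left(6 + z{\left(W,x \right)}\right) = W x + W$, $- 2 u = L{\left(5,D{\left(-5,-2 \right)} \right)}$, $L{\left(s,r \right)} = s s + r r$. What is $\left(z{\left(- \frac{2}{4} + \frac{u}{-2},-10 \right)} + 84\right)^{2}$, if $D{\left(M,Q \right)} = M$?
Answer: $3600$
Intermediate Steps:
$L{\left(s,r \right)} = r^{2} + s^{2}$ ($L{\left(s,r \right)} = s^{2} + r^{2} = r^{2} + s^{2}$)
$u = -25$ ($u = - \frac{\left(-5\right)^{2} + 5^{2}}{2} = - \frac{25 + 25}{2} = \left(- \frac{1}{2}\right) 50 = -25$)
$z{\left(W,x \right)} = -6 + \frac{W}{6} + \frac{W x}{6}$ ($z{\left(W,x \right)} = -6 + \frac{W x + W}{6} = -6 + \frac{W + W x}{6} = -6 + \left(\frac{W}{6} + \frac{W x}{6}\right) = -6 + \frac{W}{6} + \frac{W x}{6}$)
$\left(z{\left(- \frac{2}{4} + \frac{u}{-2},-10 \right)} + 84\right)^{2} = \left(\left(-6 + \frac{- \frac{2}{4} - \frac{25}{-2}}{6} + \frac{1}{6} \left(- \frac{2}{4} - \frac{25}{-2}\right) \left(-10\right)\right) + 84\right)^{2} = \left(\left(-6 + \frac{\left(-2\right) \frac{1}{4} - - \frac{25}{2}}{6} + \frac{1}{6} \left(\left(-2\right) \frac{1}{4} - - \frac{25}{2}\right) \left(-10\right)\right) + 84\right)^{2} = \left(\left(-6 + \frac{- \frac{1}{2} + \frac{25}{2}}{6} + \frac{1}{6} \left(- \frac{1}{2} + \frac{25}{2}\right) \left(-10\right)\right) + 84\right)^{2} = \left(\left(-6 + \frac{1}{6} \cdot 12 + \frac{1}{6} \cdot 12 \left(-10\right)\right) + 84\right)^{2} = \left(\left(-6 + 2 - 20\right) + 84\right)^{2} = \left(-24 + 84\right)^{2} = 60^{2} = 3600$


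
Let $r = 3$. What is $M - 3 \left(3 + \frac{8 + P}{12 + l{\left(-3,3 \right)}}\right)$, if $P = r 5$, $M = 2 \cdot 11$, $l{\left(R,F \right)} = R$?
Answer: $\frac{16}{3} \approx 5.3333$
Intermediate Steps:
$M = 22$
$P = 15$ ($P = 3 \cdot 5 = 15$)
$M - 3 \left(3 + \frac{8 + P}{12 + l{\left(-3,3 \right)}}\right) = 22 - 3 \left(3 + \frac{8 + 15}{12 - 3}\right) = 22 - 3 \left(3 + \frac{23}{9}\right) = 22 - \frac{50}{3} = \frac{16}{3}$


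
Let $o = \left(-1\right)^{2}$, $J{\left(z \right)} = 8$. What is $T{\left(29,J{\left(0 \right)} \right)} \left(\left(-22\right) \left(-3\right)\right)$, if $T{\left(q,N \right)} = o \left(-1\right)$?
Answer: $-66$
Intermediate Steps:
$o = 1$
$T{\left(q,N \right)} = -1$ ($T{\left(q,N \right)} = 1 \left(-1\right) = -1$)
$T{\left(29,J{\left(0 \right)} \right)} \left(\left(-22\right) \left(-3\right)\right) = - \left(-22\right) \left(-3\right) = \left(-1\right) 66 = -66$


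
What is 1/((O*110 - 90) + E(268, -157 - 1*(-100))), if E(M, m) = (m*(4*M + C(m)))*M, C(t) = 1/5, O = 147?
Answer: -5/81814236 ≈ -6.1114e-8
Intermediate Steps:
C(t) = ⅕
E(M, m) = M*m*(⅕ + 4*M) (E(M, m) = (m*(4*M + ⅕))*M = (m*(⅕ + 4*M))*M = M*m*(⅕ + 4*M))
1/((O*110 - 90) + E(268, -157 - 1*(-100))) = 1/((147*110 - 90) + (⅕)*268*(-157 - 1*(-100))*(1 + 20*268)) = 1/((16170 - 90) + (⅕)*268*(-157 + 100)*(1 + 5360)) = 1/(16080 + (⅕)*268*(-57)*5361) = 1/(16080 - 81894636/5) = 1/(-81814236/5) = -5/81814236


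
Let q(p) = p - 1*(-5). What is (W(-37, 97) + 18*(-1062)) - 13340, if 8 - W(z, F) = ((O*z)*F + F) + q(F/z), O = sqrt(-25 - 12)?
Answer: -1204253/37 + 3589*I*sqrt(37) ≈ -32547.0 + 21831.0*I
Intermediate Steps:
q(p) = 5 + p (q(p) = p + 5 = 5 + p)
O = I*sqrt(37) (O = sqrt(-37) = I*sqrt(37) ≈ 6.0828*I)
W(z, F) = 3 - F - F/z - I*F*z*sqrt(37) (W(z, F) = 8 - ((((I*sqrt(37))*z)*F + F) + (5 + F/z)) = 8 - (((I*z*sqrt(37))*F + F) + (5 + F/z)) = 8 - ((I*F*z*sqrt(37) + F) + (5 + F/z)) = 8 - ((F + I*F*z*sqrt(37)) + (5 + F/z)) = 8 - (5 + F + F/z + I*F*z*sqrt(37)) = 8 + (-5 - F - F/z - I*F*z*sqrt(37)) = 3 - F - F/z - I*F*z*sqrt(37))
(W(-37, 97) + 18*(-1062)) - 13340 = ((3 - 1*97 - 1*97/(-37) - 1*I*97*(-37)*sqrt(37)) + 18*(-1062)) - 13340 = ((3 - 97 - 1*97*(-1/37) + 3589*I*sqrt(37)) - 19116) - 13340 = ((3 - 97 + 97/37 + 3589*I*sqrt(37)) - 19116) - 13340 = ((-3381/37 + 3589*I*sqrt(37)) - 19116) - 13340 = (-710673/37 + 3589*I*sqrt(37)) - 13340 = -1204253/37 + 3589*I*sqrt(37)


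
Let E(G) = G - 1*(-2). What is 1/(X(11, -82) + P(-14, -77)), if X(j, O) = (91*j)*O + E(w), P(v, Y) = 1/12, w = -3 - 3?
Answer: -12/985031 ≈ -1.2182e-5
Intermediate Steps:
w = -6
E(G) = 2 + G (E(G) = G + 2 = 2 + G)
P(v, Y) = 1/12
X(j, O) = -4 + 91*O*j (X(j, O) = (91*j)*O + (2 - 6) = 91*O*j - 4 = -4 + 91*O*j)
1/(X(11, -82) + P(-14, -77)) = 1/((-4 + 91*(-82)*11) + 1/12) = 1/((-4 - 82082) + 1/12) = 1/(-82086 + 1/12) = 1/(-985031/12) = -12/985031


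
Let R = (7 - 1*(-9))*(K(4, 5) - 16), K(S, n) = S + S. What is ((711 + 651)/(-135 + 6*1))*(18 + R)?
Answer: 49940/43 ≈ 1161.4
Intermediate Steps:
K(S, n) = 2*S
R = -128 (R = (7 - 1*(-9))*(2*4 - 16) = (7 + 9)*(8 - 16) = 16*(-8) = -128)
((711 + 651)/(-135 + 6*1))*(18 + R) = ((711 + 651)/(-135 + 6*1))*(18 - 128) = (1362/(-135 + 6))*(-110) = (1362/(-129))*(-110) = (1362*(-1/129))*(-110) = -454/43*(-110) = 49940/43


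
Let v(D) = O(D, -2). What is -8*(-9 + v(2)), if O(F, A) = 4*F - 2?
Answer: 24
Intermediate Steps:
O(F, A) = -2 + 4*F
v(D) = -2 + 4*D
-8*(-9 + v(2)) = -8*(-9 + (-2 + 4*2)) = -8*(-9 + (-2 + 8)) = -8*(-9 + 6) = -8*(-3) = 24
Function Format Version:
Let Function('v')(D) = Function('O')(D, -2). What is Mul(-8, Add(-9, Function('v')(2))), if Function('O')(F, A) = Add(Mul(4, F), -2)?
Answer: 24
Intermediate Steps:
Function('O')(F, A) = Add(-2, Mul(4, F))
Function('v')(D) = Add(-2, Mul(4, D))
Mul(-8, Add(-9, Function('v')(2))) = Mul(-8, Add(-9, Add(-2, Mul(4, 2)))) = Mul(-8, Add(-9, Add(-2, 8))) = Mul(-8, Add(-9, 6)) = Mul(-8, -3) = 24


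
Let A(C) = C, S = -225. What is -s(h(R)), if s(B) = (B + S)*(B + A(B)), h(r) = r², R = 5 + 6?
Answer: 25168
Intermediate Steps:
R = 11
s(B) = 2*B*(-225 + B) (s(B) = (B - 225)*(B + B) = (-225 + B)*(2*B) = 2*B*(-225 + B))
-s(h(R)) = -2*11²*(-225 + 11²) = -2*121*(-225 + 121) = -2*121*(-104) = -1*(-25168) = 25168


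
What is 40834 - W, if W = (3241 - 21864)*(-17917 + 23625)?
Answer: 106340918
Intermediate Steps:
W = -106300084 (W = -18623*5708 = -106300084)
40834 - W = 40834 - 1*(-106300084) = 40834 + 106300084 = 106340918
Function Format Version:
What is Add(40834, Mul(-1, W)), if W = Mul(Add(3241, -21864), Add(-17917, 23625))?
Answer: 106340918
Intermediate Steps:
W = -106300084 (W = Mul(-18623, 5708) = -106300084)
Add(40834, Mul(-1, W)) = Add(40834, Mul(-1, -106300084)) = Add(40834, 106300084) = 106340918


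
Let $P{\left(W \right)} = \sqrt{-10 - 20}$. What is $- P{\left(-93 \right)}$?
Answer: $- i \sqrt{30} \approx - 5.4772 i$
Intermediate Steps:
$P{\left(W \right)} = i \sqrt{30}$ ($P{\left(W \right)} = \sqrt{-30} = i \sqrt{30}$)
$- P{\left(-93 \right)} = - i \sqrt{30}$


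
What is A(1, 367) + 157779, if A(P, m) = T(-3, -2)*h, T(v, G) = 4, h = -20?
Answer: 157699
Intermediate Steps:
A(P, m) = -80 (A(P, m) = 4*(-20) = -80)
A(1, 367) + 157779 = -80 + 157779 = 157699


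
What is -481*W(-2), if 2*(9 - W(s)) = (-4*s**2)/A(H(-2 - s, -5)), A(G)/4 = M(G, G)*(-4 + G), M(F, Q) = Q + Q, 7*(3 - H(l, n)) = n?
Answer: -15503/4 ≈ -3875.8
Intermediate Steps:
H(l, n) = 3 - n/7
M(F, Q) = 2*Q
A(G) = 8*G*(-4 + G) (A(G) = 4*((2*G)*(-4 + G)) = 4*(2*G*(-4 + G)) = 8*G*(-4 + G))
W(s) = 9 - 49*s**2/208 (W(s) = 9 - (-4*s**2)/(2*(8*(3 - 1/7*(-5))*(-4 + (3 - 1/7*(-5))))) = 9 - (-4*s**2)/(2*(8*(3 + 5/7)*(-4 + (3 + 5/7)))) = 9 - (-4*s**2)/(2*(8*(26/7)*(-4 + 26/7))) = 9 - (-4*s**2)/(2*(8*(26/7)*(-2/7))) = 9 - (-4*s**2)/(2*(-416/49)) = 9 - (-4*s**2)*(-49)/(2*416) = 9 - 49*s**2/208)
-481*W(-2) = -481*(9 - 49/208*(-2)**2) = -481*(9 - 49/208*4) = -481*(9 - 49/52) = -481*419/52 = -15503/4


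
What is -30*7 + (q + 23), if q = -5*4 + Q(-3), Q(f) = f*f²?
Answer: -234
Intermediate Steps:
Q(f) = f³
q = -47 (q = -5*4 + (-3)³ = -20 - 27 = -47)
-30*7 + (q + 23) = -30*7 + (-47 + 23) = -210 - 24 = -234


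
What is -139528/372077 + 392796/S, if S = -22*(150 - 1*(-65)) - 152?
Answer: -73415766494/908239957 ≈ -80.833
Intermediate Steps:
S = -4882 (S = -22*(150 + 65) - 152 = -22*215 - 152 = -4730 - 152 = -4882)
-139528/372077 + 392796/S = -139528/372077 + 392796/(-4882) = -139528*1/372077 + 392796*(-1/4882) = -139528/372077 - 196398/2441 = -73415766494/908239957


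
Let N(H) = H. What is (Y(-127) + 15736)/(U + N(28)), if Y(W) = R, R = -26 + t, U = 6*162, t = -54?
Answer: 1957/125 ≈ 15.656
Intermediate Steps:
U = 972
R = -80 (R = -26 - 54 = -80)
Y(W) = -80
(Y(-127) + 15736)/(U + N(28)) = (-80 + 15736)/(972 + 28) = 15656/1000 = 15656*(1/1000) = 1957/125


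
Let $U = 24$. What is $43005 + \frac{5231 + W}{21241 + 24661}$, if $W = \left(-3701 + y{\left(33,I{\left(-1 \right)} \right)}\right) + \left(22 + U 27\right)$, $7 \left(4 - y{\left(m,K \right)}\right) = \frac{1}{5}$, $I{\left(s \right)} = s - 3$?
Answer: $\frac{69090619989}{1606570} \approx 43005.0$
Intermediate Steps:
$I{\left(s \right)} = -3 + s$
$y{\left(m,K \right)} = \frac{139}{35}$ ($y{\left(m,K \right)} = 4 - \frac{1}{7 \cdot 5} = 4 - \frac{1}{35} = \frac{139}{35}$)
$W = - \frac{105946}{35}$ ($W = \left(-3701 + \frac{139}{35}\right) + \left(22 + 24 \cdot 27\right) = - \frac{129396}{35} + \left(22 + 648\right) = - \frac{129396}{35} + 670 = - \frac{105946}{35} \approx -3027.0$)
$43005 + \frac{5231 + W}{21241 + 24661} = 43005 + \frac{5231 - \frac{105946}{35}}{21241 + 24661} = 43005 + \frac{77139}{35 \cdot 45902} = 43005 + \frac{77139}{35} \cdot \frac{1}{45902} = 43005 + \frac{77139}{1606570} = \frac{69090619989}{1606570}$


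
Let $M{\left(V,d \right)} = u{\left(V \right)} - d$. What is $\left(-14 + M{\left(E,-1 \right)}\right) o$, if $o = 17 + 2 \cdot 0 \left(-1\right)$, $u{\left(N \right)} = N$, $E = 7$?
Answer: $-102$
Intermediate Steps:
$M{\left(V,d \right)} = V - d$
$o = 17$ ($o = 17 + 0 \left(-1\right) = 17 + 0 = 17$)
$\left(-14 + M{\left(E,-1 \right)}\right) o = \left(-14 + \left(7 - -1\right)\right) 17 = \left(-14 + \left(7 + 1\right)\right) 17 = \left(-14 + 8\right) 17 = \left(-6\right) 17 = -102$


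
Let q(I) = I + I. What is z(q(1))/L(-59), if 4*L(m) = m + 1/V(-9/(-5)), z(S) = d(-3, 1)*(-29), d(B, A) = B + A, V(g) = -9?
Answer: -522/133 ≈ -3.9248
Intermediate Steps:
q(I) = 2*I
d(B, A) = A + B
z(S) = 58 (z(S) = (1 - 3)*(-29) = -2*(-29) = 58)
L(m) = -1/36 + m/4 (L(m) = (m + 1/(-9))/4 = (m - ⅑)/4 = (-⅑ + m)/4 = -1/36 + m/4)
z(q(1))/L(-59) = 58/(-1/36 + (¼)*(-59)) = 58/(-1/36 - 59/4) = 58/(-133/9) = 58*(-9/133) = -522/133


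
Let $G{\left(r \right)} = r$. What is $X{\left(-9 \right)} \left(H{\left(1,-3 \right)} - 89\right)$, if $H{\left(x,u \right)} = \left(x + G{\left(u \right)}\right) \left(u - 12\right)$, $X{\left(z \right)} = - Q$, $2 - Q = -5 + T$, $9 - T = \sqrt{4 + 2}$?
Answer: $-118 + 59 \sqrt{6} \approx 26.52$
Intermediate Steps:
$T = 9 - \sqrt{6}$ ($T = 9 - \sqrt{4 + 2} = 9 - \sqrt{6} \approx 6.5505$)
$Q = -2 + \sqrt{6}$ ($Q = 2 - \left(-5 + \left(9 - \sqrt{6}\right)\right) = 2 - \left(4 - \sqrt{6}\right) = -2 + \sqrt{6} \approx 0.44949$)
$X{\left(z \right)} = 2 - \sqrt{6}$ ($X{\left(z \right)} = - (-2 + \sqrt{6}) = 2 - \sqrt{6}$)
$H{\left(x,u \right)} = \left(-12 + u\right) \left(u + x\right)$ ($H{\left(x,u \right)} = \left(x + u\right) \left(u - 12\right) = \left(u + x\right) \left(-12 + u\right) = \left(-12 + u\right) \left(u + x\right)$)
$X{\left(-9 \right)} \left(H{\left(1,-3 \right)} - 89\right) = \left(2 - \sqrt{6}\right) \left(\left(\left(-3\right)^{2} - -36 - 12 - 3\right) - 89\right) = \left(2 - \sqrt{6}\right) \left(\left(9 + 36 - 12 - 3\right) - 89\right) = \left(2 - \sqrt{6}\right) \left(30 - 89\right) = \left(2 - \sqrt{6}\right) \left(-59\right) = -118 + 59 \sqrt{6}$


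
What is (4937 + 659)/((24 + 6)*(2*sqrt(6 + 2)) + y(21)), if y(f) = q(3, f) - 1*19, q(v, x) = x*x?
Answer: 590378/37321 - 167880*sqrt(2)/37321 ≈ 9.4574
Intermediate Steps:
q(v, x) = x**2
y(f) = -19 + f**2 (y(f) = f**2 - 1*19 = f**2 - 19 = -19 + f**2)
(4937 + 659)/((24 + 6)*(2*sqrt(6 + 2)) + y(21)) = (4937 + 659)/((24 + 6)*(2*sqrt(6 + 2)) + (-19 + 21**2)) = 5596/(30*(2*sqrt(8)) + (-19 + 441)) = 5596/(30*(2*(2*sqrt(2))) + 422) = 5596/(30*(4*sqrt(2)) + 422) = 5596/(120*sqrt(2) + 422) = 5596/(422 + 120*sqrt(2))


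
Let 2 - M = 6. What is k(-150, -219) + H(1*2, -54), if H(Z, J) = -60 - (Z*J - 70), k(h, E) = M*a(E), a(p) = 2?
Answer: 110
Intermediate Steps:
M = -4 (M = 2 - 1*6 = 2 - 6 = -4)
k(h, E) = -8 (k(h, E) = -4*2 = -8)
H(Z, J) = 10 - J*Z (H(Z, J) = -60 - (J*Z - 70) = -60 - (-70 + J*Z) = -60 + (70 - J*Z) = 10 - J*Z)
k(-150, -219) + H(1*2, -54) = -8 + (10 - 1*(-54)*1*2) = -8 + (10 - 1*(-54)*2) = -8 + (10 + 108) = -8 + 118 = 110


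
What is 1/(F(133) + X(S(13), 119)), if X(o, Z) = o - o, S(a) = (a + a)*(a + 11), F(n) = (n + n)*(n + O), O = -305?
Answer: -1/45752 ≈ -2.1857e-5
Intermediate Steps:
F(n) = 2*n*(-305 + n) (F(n) = (n + n)*(n - 305) = (2*n)*(-305 + n) = 2*n*(-305 + n))
S(a) = 2*a*(11 + a) (S(a) = (2*a)*(11 + a) = 2*a*(11 + a))
X(o, Z) = 0
1/(F(133) + X(S(13), 119)) = 1/(2*133*(-305 + 133) + 0) = 1/(2*133*(-172) + 0) = 1/(-45752 + 0) = 1/(-45752) = -1/45752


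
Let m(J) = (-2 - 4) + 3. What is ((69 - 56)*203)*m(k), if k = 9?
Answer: -7917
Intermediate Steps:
m(J) = -3 (m(J) = -6 + 3 = -3)
((69 - 56)*203)*m(k) = ((69 - 56)*203)*(-3) = (13*203)*(-3) = 2639*(-3) = -7917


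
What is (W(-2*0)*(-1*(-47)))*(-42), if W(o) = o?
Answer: 0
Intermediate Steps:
(W(-2*0)*(-1*(-47)))*(-42) = ((-2*0)*(-1*(-47)))*(-42) = (0*47)*(-42) = 0*(-42) = 0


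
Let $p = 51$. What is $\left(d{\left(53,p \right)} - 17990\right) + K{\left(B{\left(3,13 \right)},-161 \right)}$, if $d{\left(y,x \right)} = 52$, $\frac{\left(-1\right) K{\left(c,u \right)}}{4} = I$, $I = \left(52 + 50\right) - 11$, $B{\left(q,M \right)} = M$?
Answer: $-18302$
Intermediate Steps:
$I = 91$ ($I = 102 - 11 = 91$)
$K{\left(c,u \right)} = -364$ ($K{\left(c,u \right)} = \left(-4\right) 91 = -364$)
$\left(d{\left(53,p \right)} - 17990\right) + K{\left(B{\left(3,13 \right)},-161 \right)} = \left(52 - 17990\right) - 364 = -17938 - 364 = -18302$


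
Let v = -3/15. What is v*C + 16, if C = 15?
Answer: 13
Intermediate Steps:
v = -1/5 (v = -3*1/15 = -1/5 ≈ -0.20000)
v*C + 16 = -1/5*15 + 16 = -3 + 16 = 13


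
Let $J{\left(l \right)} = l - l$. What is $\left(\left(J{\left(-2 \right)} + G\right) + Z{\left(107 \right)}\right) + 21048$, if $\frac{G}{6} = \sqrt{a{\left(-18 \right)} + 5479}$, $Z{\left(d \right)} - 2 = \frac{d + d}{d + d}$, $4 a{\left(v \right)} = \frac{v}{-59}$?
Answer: $21051 + \frac{3 \sqrt{76290658}}{59} \approx 21495.0$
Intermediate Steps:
$a{\left(v \right)} = - \frac{v}{236}$ ($a{\left(v \right)} = \frac{v \frac{1}{-59}}{4} = \frac{v \left(- \frac{1}{59}\right)}{4} = \frac{\left(- \frac{1}{59}\right) v}{4} = - \frac{v}{236}$)
$Z{\left(d \right)} = 3$ ($Z{\left(d \right)} = 2 + \frac{d + d}{d + d} = 2 + \frac{2 d}{2 d} = 2 + 2 d \frac{1}{2 d} = 2 + 1 = 3$)
$J{\left(l \right)} = 0$
$G = \frac{3 \sqrt{76290658}}{59}$ ($G = 6 \sqrt{\left(- \frac{1}{236}\right) \left(-18\right) + 5479} = 6 \sqrt{\frac{9}{118} + 5479} = 6 \sqrt{\frac{646531}{118}} = 6 \frac{\sqrt{76290658}}{118} = \frac{3 \sqrt{76290658}}{59} \approx 444.12$)
$\left(\left(J{\left(-2 \right)} + G\right) + Z{\left(107 \right)}\right) + 21048 = \left(\left(0 + \frac{3 \sqrt{76290658}}{59}\right) + 3\right) + 21048 = \left(\frac{3 \sqrt{76290658}}{59} + 3\right) + 21048 = \left(3 + \frac{3 \sqrt{76290658}}{59}\right) + 21048 = 21051 + \frac{3 \sqrt{76290658}}{59}$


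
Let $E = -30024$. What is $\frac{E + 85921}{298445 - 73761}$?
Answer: $\frac{55897}{224684} \approx 0.24878$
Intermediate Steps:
$\frac{E + 85921}{298445 - 73761} = \frac{-30024 + 85921}{298445 - 73761} = \frac{55897}{224684}$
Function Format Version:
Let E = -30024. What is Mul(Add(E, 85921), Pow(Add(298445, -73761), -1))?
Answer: Rational(55897, 224684) ≈ 0.24878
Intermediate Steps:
Mul(Add(E, 85921), Pow(Add(298445, -73761), -1)) = Mul(Add(-30024, 85921), Pow(Add(298445, -73761), -1)) = Mul(55897, Pow(224684, -1)) = Mul(55897, Rational(1, 224684)) = Rational(55897, 224684)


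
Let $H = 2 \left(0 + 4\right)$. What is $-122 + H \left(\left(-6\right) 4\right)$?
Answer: $-314$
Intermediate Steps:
$H = 8$ ($H = 2 \cdot 4 = 8$)
$-122 + H \left(\left(-6\right) 4\right) = -122 + 8 \left(\left(-6\right) 4\right) = -122 + 8 \left(-24\right) = -122 - 192 = -314$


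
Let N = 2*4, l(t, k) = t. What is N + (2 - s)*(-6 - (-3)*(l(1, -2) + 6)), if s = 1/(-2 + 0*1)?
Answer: 91/2 ≈ 45.500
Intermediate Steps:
N = 8
s = -½ (s = 1/(-2 + 0) = 1/(-2) = -½ ≈ -0.50000)
N + (2 - s)*(-6 - (-3)*(l(1, -2) + 6)) = 8 + (2 - 1*(-½))*(-6 - (-3)*(1 + 6)) = 8 + (2 + ½)*(-6 - (-3)*7) = 8 + 5*(-6 - 1*(-21))/2 = 8 + 5*(-6 + 21)/2 = 8 + (5/2)*15 = 8 + 75/2 = 91/2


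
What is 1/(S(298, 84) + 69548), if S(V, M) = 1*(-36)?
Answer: 1/69512 ≈ 1.4386e-5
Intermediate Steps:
S(V, M) = -36
1/(S(298, 84) + 69548) = 1/(-36 + 69548) = 1/69512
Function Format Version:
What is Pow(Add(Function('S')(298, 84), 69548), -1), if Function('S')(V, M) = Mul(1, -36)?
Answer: Rational(1, 69512) ≈ 1.4386e-5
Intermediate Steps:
Function('S')(V, M) = -36
Pow(Add(Function('S')(298, 84), 69548), -1) = Pow(Add(-36, 69548), -1) = Pow(69512, -1) = Rational(1, 69512)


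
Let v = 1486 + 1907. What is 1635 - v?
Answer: -1758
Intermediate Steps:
v = 3393
1635 - v = 1635 - 1*3393 = 1635 - 3393 = -1758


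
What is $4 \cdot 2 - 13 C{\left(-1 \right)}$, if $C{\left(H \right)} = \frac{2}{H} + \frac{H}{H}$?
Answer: $21$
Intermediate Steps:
$C{\left(H \right)} = 1 + \frac{2}{H}$ ($C{\left(H \right)} = \frac{2}{H} + 1 = 1 + \frac{2}{H}$)
$4 \cdot 2 - 13 C{\left(-1 \right)} = 4 \cdot 2 - 13 \frac{2 - 1}{-1} = 8 - 13 \left(\left(-1\right) 1\right) = 8 - -13 = 8 + 13 = 21$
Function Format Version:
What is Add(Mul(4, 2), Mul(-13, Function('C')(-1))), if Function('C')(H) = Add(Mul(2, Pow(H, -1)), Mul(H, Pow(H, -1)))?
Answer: 21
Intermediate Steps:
Function('C')(H) = Add(1, Mul(2, Pow(H, -1))) (Function('C')(H) = Add(Mul(2, Pow(H, -1)), 1) = Add(1, Mul(2, Pow(H, -1))))
Add(Mul(4, 2), Mul(-13, Function('C')(-1))) = Add(Mul(4, 2), Mul(-13, Mul(Pow(-1, -1), Add(2, -1)))) = Add(8, Mul(-13, Mul(-1, 1))) = Add(8, Mul(-13, -1)) = Add(8, 13) = 21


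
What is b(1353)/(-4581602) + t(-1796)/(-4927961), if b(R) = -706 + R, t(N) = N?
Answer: 5040166425/22577955973522 ≈ 0.00022323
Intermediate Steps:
b(1353)/(-4581602) + t(-1796)/(-4927961) = (-706 + 1353)/(-4581602) - 1796/(-4927961) = 647*(-1/4581602) - 1796*(-1/4927961) = -647/4581602 + 1796/4927961 = 5040166425/22577955973522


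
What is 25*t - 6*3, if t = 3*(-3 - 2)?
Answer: -393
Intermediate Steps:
t = -15 (t = 3*(-5) = -15)
25*t - 6*3 = 25*(-15) - 6*3 = -375 - 18 = -393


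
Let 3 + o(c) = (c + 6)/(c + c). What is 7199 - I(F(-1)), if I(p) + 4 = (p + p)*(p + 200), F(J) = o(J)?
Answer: 18685/2 ≈ 9342.5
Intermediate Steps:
o(c) = -3 + (6 + c)/(2*c) (o(c) = -3 + (c + 6)/(c + c) = -3 + (6 + c)/((2*c)) = -3 + (6 + c)*(1/(2*c)) = -3 + (6 + c)/(2*c))
F(J) = -5/2 + 3/J
I(p) = -4 + 2*p*(200 + p) (I(p) = -4 + (p + p)*(p + 200) = -4 + (2*p)*(200 + p) = -4 + 2*p*(200 + p))
7199 - I(F(-1)) = 7199 - (-4 + 2*(-5/2 + 3/(-1))² + 400*(-5/2 + 3/(-1))) = 7199 - (-4 + 2*(-5/2 + 3*(-1))² + 400*(-5/2 + 3*(-1))) = 7199 - (-4 + 2*(-5/2 - 3)² + 400*(-5/2 - 3)) = 7199 - (-4 + 2*(-11/2)² + 400*(-11/2)) = 7199 - (-4 + 2*(121/4) - 2200) = 7199 - (-4 + 121/2 - 2200) = 7199 - 1*(-4287/2) = 7199 + 4287/2 = 18685/2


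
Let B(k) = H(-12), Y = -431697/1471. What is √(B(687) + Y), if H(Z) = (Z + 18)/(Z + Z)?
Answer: I*√2542268989/2942 ≈ 17.138*I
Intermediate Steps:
Y = -431697/1471 (Y = -431697*1/1471 = -431697/1471 ≈ -293.47)
H(Z) = (18 + Z)/(2*Z) (H(Z) = (18 + Z)/((2*Z)) = (18 + Z)*(1/(2*Z)) = (18 + Z)/(2*Z))
B(k) = -¼ (B(k) = (½)*(18 - 12)/(-12) = (½)*(-1/12)*6 = -¼)
√(B(687) + Y) = √(-¼ - 431697/1471) = √(-1728259/5884) = I*√2542268989/2942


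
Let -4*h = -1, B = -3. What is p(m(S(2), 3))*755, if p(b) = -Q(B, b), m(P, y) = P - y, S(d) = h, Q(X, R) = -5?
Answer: 3775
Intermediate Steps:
h = ¼ (h = -¼*(-1) = ¼ ≈ 0.25000)
S(d) = ¼
p(b) = 5 (p(b) = -1*(-5) = 5)
p(m(S(2), 3))*755 = 5*755 = 3775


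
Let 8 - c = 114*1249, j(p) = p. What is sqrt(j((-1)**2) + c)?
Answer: I*sqrt(142377) ≈ 377.33*I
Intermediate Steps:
c = -142378 (c = 8 - 114*1249 = 8 - 1*142386 = 8 - 142386 = -142378)
sqrt(j((-1)**2) + c) = sqrt((-1)**2 - 142378) = sqrt(1 - 142378) = sqrt(-142377) = I*sqrt(142377)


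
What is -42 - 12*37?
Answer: -486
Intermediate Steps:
-42 - 12*37 = -42 - 444 = -486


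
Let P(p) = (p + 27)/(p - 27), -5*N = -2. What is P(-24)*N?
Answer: -2/85 ≈ -0.023529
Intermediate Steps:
N = ⅖ (N = -⅕*(-2) = ⅖ ≈ 0.40000)
P(p) = (27 + p)/(-27 + p)
P(-24)*N = ((27 - 24)/(-27 - 24))*(⅖) = (3/(-51))*(⅖) = -1/51*3*(⅖) = -1/17*⅖ = -2/85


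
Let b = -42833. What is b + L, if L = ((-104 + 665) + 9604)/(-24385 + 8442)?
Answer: -6382212/149 ≈ -42834.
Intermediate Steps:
L = -95/149 (L = (561 + 9604)/(-15943) = 10165*(-1/15943) = -95/149 ≈ -0.63758)
b + L = -42833 - 95/149 = -6382212/149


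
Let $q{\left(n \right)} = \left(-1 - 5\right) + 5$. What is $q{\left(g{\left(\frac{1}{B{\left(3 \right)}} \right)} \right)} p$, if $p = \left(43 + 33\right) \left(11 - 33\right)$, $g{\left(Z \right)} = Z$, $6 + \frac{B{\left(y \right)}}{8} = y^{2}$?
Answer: $1672$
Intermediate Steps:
$B{\left(y \right)} = -48 + 8 y^{2}$
$q{\left(n \right)} = -1$ ($q{\left(n \right)} = -6 + 5 = -1$)
$p = -1672$ ($p = 76 \left(-22\right) = -1672$)
$q{\left(g{\left(\frac{1}{B{\left(3 \right)}} \right)} \right)} p = \left(-1\right) \left(-1672\right) = 1672$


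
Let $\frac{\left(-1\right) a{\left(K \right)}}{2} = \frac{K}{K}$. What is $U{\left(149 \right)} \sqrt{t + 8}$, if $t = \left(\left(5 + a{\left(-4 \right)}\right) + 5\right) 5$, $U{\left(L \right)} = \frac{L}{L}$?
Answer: $4 \sqrt{3} \approx 6.9282$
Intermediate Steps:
$U{\left(L \right)} = 1$
$a{\left(K \right)} = -2$ ($a{\left(K \right)} = - 2 \frac{K}{K} = \left(-2\right) 1 = -2$)
$t = 40$ ($t = \left(\left(5 - 2\right) + 5\right) 5 = \left(3 + 5\right) 5 = 8 \cdot 5 = 40$)
$U{\left(149 \right)} \sqrt{t + 8} = 1 \sqrt{40 + 8} = 1 \sqrt{48} = 1 \cdot 4 \sqrt{3} = 4 \sqrt{3}$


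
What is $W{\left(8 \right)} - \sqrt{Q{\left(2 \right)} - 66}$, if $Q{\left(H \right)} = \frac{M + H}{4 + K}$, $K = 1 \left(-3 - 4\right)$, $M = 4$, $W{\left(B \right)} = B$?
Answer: $8 - 2 i \sqrt{17} \approx 8.0 - 8.2462 i$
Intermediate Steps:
$K = -7$ ($K = 1 \left(-7\right) = -7$)
$Q{\left(H \right)} = - \frac{4}{3} - \frac{H}{3}$ ($Q{\left(H \right)} = \frac{4 + H}{4 - 7} = \frac{4 + H}{-3} = \left(4 + H\right) \left(- \frac{1}{3}\right) = - \frac{4}{3} - \frac{H}{3}$)
$W{\left(8 \right)} - \sqrt{Q{\left(2 \right)} - 66} = 8 - \sqrt{\left(- \frac{4}{3} - \frac{2}{3}\right) - 66} = 8 - \sqrt{-2 - 66} = 8 - \sqrt{-68} = 8 - 2 i \sqrt{17}$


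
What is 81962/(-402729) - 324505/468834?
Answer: -18790460717/20979227554 ≈ -0.89567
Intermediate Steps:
81962/(-402729) - 324505/468834 = 81962*(-1/402729) - 324505*1/468834 = -81962/402729 - 324505/468834 = -18790460717/20979227554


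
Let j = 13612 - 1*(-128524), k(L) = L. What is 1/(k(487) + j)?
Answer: 1/142623 ≈ 7.0115e-6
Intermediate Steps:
j = 142136 (j = 13612 + 128524 = 142136)
1/(k(487) + j) = 1/(487 + 142136) = 1/142623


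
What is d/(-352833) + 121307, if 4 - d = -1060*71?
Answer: 14267012489/117611 ≈ 1.2131e+5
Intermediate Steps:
d = 75264 (d = 4 - (-1060)*71 = 4 - 1*(-75260) = 4 + 75260 = 75264)
d/(-352833) + 121307 = 75264/(-352833) + 121307 = 75264*(-1/352833) + 121307 = -25088/117611 + 121307 = 14267012489/117611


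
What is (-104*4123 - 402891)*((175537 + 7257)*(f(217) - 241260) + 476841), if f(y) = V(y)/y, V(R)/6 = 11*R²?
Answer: 34500230108937873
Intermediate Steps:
V(R) = 66*R² (V(R) = 6*(11*R²) = 66*R²)
f(y) = 66*y (f(y) = (66*y²)/y = 66*y)
(-104*4123 - 402891)*((175537 + 7257)*(f(217) - 241260) + 476841) = (-104*4123 - 402891)*((175537 + 7257)*(66*217 - 241260) + 476841) = (-428792 - 402891)*(182794*(14322 - 241260) + 476841) = -831683*(182794*(-226938) + 476841) = -831683*(-41482904772 + 476841) = -831683*(-41482427931) = 34500230108937873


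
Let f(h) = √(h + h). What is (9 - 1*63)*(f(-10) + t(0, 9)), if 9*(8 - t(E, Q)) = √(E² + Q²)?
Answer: -378 - 108*I*√5 ≈ -378.0 - 241.5*I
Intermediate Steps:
t(E, Q) = 8 - √(E² + Q²)/9
f(h) = √2*√h (f(h) = √(2*h) = √2*√h)
(9 - 1*63)*(f(-10) + t(0, 9)) = (9 - 1*63)*(√2*√(-10) + (8 - √(0² + 9²)/9)) = (9 - 63)*(√2*(I*√10) + (8 - √(0 + 81)/9)) = -54*(2*I*√5 + (8 - √81/9)) = -54*(2*I*√5 + (8 - ⅑*9)) = -54*(2*I*√5 + (8 - 1)) = -54*(2*I*√5 + 7) = -54*(7 + 2*I*√5) = -378 - 108*I*√5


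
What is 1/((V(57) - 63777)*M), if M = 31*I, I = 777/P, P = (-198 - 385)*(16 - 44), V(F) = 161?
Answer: -583/54725664 ≈ -1.0653e-5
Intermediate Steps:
P = 16324 (P = -583*(-28) = 16324)
I = 111/2332 (I = 777/16324 = 777*(1/16324) = 111/2332 ≈ 0.047599)
M = 3441/2332 (M = 31*(111/2332) = 3441/2332 ≈ 1.4756)
1/((V(57) - 63777)*M) = 1/((161 - 63777)*(3441/2332)) = (2332/3441)/(-63616) = -1/63616*2332/3441 = -583/54725664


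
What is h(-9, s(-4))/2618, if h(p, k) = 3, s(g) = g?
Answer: 3/2618 ≈ 0.0011459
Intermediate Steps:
h(-9, s(-4))/2618 = 3/2618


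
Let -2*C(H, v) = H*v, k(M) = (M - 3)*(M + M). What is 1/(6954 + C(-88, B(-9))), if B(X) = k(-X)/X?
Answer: 1/6426 ≈ 0.00015562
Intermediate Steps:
k(M) = 2*M*(-3 + M) (k(M) = (-3 + M)*(2*M) = 2*M*(-3 + M))
B(X) = 6 + 2*X (B(X) = (2*(-X)*(-3 - X))/X = (-2*X*(-3 - X))/X = 6 + 2*X)
C(H, v) = -H*v/2
1/(6954 + C(-88, B(-9))) = 1/(6954 - ½*(-88)*(6 + 2*(-9))) = 1/(6954 - ½*(-88)*(6 - 18)) = 1/(6954 - ½*(-88)*(-12)) = 1/(6954 - 528) = 1/6426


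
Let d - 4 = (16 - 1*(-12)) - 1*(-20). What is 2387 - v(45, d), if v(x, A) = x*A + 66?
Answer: -19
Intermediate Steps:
d = 52 (d = 4 + ((16 - 1*(-12)) - 1*(-20)) = 4 + ((16 + 12) + 20) = 4 + (28 + 20) = 4 + 48 = 52)
v(x, A) = 66 + A*x (v(x, A) = A*x + 66 = 66 + A*x)
2387 - v(45, d) = 2387 - (66 + 52*45) = 2387 - (66 + 2340) = 2387 - 1*2406 = 2387 - 2406 = -19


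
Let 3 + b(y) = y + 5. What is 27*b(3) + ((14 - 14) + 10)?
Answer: 145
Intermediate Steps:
b(y) = 2 + y (b(y) = -3 + (y + 5) = -3 + (5 + y) = 2 + y)
27*b(3) + ((14 - 14) + 10) = 27*(2 + 3) + ((14 - 14) + 10) = 27*5 + (0 + 10) = 135 + 10 = 145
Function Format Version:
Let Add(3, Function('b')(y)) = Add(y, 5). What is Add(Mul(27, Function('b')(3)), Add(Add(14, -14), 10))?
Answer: 145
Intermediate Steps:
Function('b')(y) = Add(2, y) (Function('b')(y) = Add(-3, Add(y, 5)) = Add(-3, Add(5, y)) = Add(2, y))
Add(Mul(27, Function('b')(3)), Add(Add(14, -14), 10)) = Add(Mul(27, Add(2, 3)), Add(Add(14, -14), 10)) = Add(Mul(27, 5), Add(0, 10)) = Add(135, 10) = 145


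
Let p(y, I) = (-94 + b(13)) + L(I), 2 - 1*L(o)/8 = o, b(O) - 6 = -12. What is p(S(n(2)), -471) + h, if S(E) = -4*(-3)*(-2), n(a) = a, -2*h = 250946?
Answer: -121789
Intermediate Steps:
h = -125473 (h = -½*250946 = -125473)
b(O) = -6 (b(O) = 6 - 12 = -6)
L(o) = 16 - 8*o
S(E) = -24 (S(E) = 12*(-2) = -24)
p(y, I) = -84 - 8*I (p(y, I) = (-94 - 6) + (16 - 8*I) = -100 + (16 - 8*I) = -84 - 8*I)
p(S(n(2)), -471) + h = (-84 - 8*(-471)) - 125473 = (-84 + 3768) - 125473 = 3684 - 125473 = -121789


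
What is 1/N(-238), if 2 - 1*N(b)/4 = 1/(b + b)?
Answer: 119/953 ≈ 0.12487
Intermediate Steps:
N(b) = 8 - 2/b (N(b) = 8 - 4/(b + b) = 8 - 4*1/(2*b) = 8 - 2/b)
1/N(-238) = 1/(8 - 2/(-238)) = 1/(8 - 2*(-1/238)) = 1/(8 + 1/119) = 1/(953/119) = 119/953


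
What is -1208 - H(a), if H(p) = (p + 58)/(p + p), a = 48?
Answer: -58037/48 ≈ -1209.1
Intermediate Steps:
H(p) = (58 + p)/(2*p) (H(p) = (58 + p)/((2*p)) = (58 + p)*(1/(2*p)) = (58 + p)/(2*p))
-1208 - H(a) = -1208 - (58 + 48)/(2*48) = -1208 - 106/(2*48) = -1208 - 1*53/48 = -1208 - 53/48 = -58037/48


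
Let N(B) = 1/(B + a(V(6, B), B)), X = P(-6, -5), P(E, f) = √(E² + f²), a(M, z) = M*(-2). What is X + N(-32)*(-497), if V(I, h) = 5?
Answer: 71/6 + √61 ≈ 19.644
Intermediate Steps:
a(M, z) = -2*M
X = √61 (X = √((-6)² + (-5)²) = √(36 + 25) = √61 ≈ 7.8102)
N(B) = 1/(-10 + B) (N(B) = 1/(B - 2*5) = 1/(B - 10) = 1/(-10 + B))
X + N(-32)*(-497) = √61 - 497/(-10 - 32) = √61 - 497/(-42) = √61 - 1/42*(-497) = √61 + 71/6 = 71/6 + √61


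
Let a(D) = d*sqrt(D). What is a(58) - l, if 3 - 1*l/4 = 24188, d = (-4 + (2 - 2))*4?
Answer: 96740 - 16*sqrt(58) ≈ 96618.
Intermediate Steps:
d = -16 (d = (-4 + 0)*4 = -4*4 = -16)
l = -96740 (l = 12 - 4*24188 = 12 - 96752 = -96740)
a(D) = -16*sqrt(D)
a(58) - l = -16*sqrt(58) - 1*(-96740) = -16*sqrt(58) + 96740 = 96740 - 16*sqrt(58)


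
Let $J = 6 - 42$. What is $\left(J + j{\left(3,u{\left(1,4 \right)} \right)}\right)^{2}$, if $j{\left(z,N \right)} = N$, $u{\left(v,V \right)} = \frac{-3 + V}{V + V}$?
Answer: $\frac{82369}{64} \approx 1287.0$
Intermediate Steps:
$u{\left(v,V \right)} = \frac{-3 + V}{2 V}$
$J = -36$ ($J = 6 - 42 = -36$)
$\left(J + j{\left(3,u{\left(1,4 \right)} \right)}\right)^{2} = \left(-36 + \frac{-3 + 4}{2 \cdot 4}\right)^{2} = \left(-36 + \frac{1}{2} \cdot \frac{1}{4} \cdot 1\right)^{2} = \left(-36 + \frac{1}{8}\right)^{2} = \left(- \frac{287}{8}\right)^{2} = \frac{82369}{64}$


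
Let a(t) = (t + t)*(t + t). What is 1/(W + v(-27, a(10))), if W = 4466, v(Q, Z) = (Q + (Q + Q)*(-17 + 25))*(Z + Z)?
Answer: -1/362734 ≈ -2.7568e-6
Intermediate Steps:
a(t) = 4*t² (a(t) = (2*t)*(2*t) = 4*t²)
v(Q, Z) = 34*Q*Z (v(Q, Z) = (Q + (2*Q)*8)*(2*Z) = (Q + 16*Q)*(2*Z) = (17*Q)*(2*Z) = 34*Q*Z)
1/(W + v(-27, a(10))) = 1/(4466 + 34*(-27)*(4*10²)) = 1/(4466 + 34*(-27)*(4*100)) = 1/(4466 + 34*(-27)*400) = 1/(4466 - 367200) = 1/(-362734) = -1/362734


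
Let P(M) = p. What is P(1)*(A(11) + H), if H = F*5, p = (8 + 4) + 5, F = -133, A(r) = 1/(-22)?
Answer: -248727/22 ≈ -11306.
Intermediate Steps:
A(r) = -1/22
p = 17 (p = 12 + 5 = 17)
P(M) = 17
H = -665 (H = -133*5 = -665)
P(1)*(A(11) + H) = 17*(-1/22 - 665) = 17*(-14631/22) = -248727/22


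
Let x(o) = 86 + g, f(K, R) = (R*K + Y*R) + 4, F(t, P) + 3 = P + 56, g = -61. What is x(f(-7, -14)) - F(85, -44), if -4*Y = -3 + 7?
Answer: 16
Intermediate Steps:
F(t, P) = 53 + P (F(t, P) = -3 + (P + 56) = -3 + (56 + P) = 53 + P)
Y = -1 (Y = -(-3 + 7)/4 = -¼*4 = -1)
f(K, R) = 4 - R + K*R (f(K, R) = (R*K - R) + 4 = (K*R - R) + 4 = (-R + K*R) + 4 = 4 - R + K*R)
x(o) = 25 (x(o) = 86 - 61 = 25)
x(f(-7, -14)) - F(85, -44) = 25 - (53 - 44) = 25 - 1*9 = 25 - 9 = 16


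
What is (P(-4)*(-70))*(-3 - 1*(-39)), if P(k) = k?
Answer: 10080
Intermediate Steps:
(P(-4)*(-70))*(-3 - 1*(-39)) = (-4*(-70))*(-3 - 1*(-39)) = 280*(-3 + 39) = 280*36 = 10080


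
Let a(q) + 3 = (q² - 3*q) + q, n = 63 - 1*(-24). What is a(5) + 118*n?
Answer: 10278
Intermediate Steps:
n = 87 (n = 63 + 24 = 87)
a(q) = -3 + q² - 2*q (a(q) = -3 + ((q² - 3*q) + q) = -3 + (q² - 2*q) = -3 + q² - 2*q)
a(5) + 118*n = (-3 + 5² - 2*5) + 118*87 = (-3 + 25 - 10) + 10266 = 12 + 10266 = 10278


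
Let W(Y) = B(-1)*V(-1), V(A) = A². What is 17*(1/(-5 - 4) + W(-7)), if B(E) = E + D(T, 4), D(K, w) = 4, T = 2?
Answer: 442/9 ≈ 49.111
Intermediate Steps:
B(E) = 4 + E (B(E) = E + 4 = 4 + E)
W(Y) = 3 (W(Y) = (4 - 1)*(-1)² = 3*1 = 3)
17*(1/(-5 - 4) + W(-7)) = 17*(1/(-5 - 4) + 3) = 17*(1/(-9) + 3) = 17*(-⅑ + 3) = 17*(26/9) = 442/9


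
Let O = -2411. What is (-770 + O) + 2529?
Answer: -652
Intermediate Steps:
(-770 + O) + 2529 = (-770 - 2411) + 2529 = -3181 + 2529 = -652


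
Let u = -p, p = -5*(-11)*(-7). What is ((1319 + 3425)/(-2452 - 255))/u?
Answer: -4744/1042195 ≈ -0.0045519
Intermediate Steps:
p = -385 (p = 55*(-7) = -385)
u = 385 (u = -1*(-385) = 385)
((1319 + 3425)/(-2452 - 255))/u = ((1319 + 3425)/(-2452 - 255))/385 = (4744/(-2707))*(1/385) = (4744*(-1/2707))*(1/385) = -4744/2707*1/385 = -4744/1042195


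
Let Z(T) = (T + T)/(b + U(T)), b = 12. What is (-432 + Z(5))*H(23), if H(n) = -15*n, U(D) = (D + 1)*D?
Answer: 1042705/7 ≈ 1.4896e+5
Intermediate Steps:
U(D) = D*(1 + D) (U(D) = (1 + D)*D = D*(1 + D))
Z(T) = 2*T/(12 + T*(1 + T)) (Z(T) = (T + T)/(12 + T*(1 + T)) = (2*T)/(12 + T*(1 + T)) = 2*T/(12 + T*(1 + T)))
(-432 + Z(5))*H(23) = (-432 + 2*5/(12 + 5*(1 + 5)))*(-15*23) = (-432 + 2*5/(12 + 5*6))*(-345) = (-432 + 2*5/(12 + 30))*(-345) = (-432 + 2*5/42)*(-345) = (-432 + 2*5*(1/42))*(-345) = (-432 + 5/21)*(-345) = -9067/21*(-345) = 1042705/7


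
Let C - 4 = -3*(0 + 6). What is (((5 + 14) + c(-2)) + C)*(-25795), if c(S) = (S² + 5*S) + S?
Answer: 77385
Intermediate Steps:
c(S) = S² + 6*S
C = -14 (C = 4 - 3*(0 + 6) = 4 - 3*6 = 4 - 18 = -14)
(((5 + 14) + c(-2)) + C)*(-25795) = (((5 + 14) - 2*(6 - 2)) - 14)*(-25795) = ((19 - 2*4) - 14)*(-25795) = ((19 - 8) - 14)*(-25795) = (11 - 14)*(-25795) = -3*(-25795) = 77385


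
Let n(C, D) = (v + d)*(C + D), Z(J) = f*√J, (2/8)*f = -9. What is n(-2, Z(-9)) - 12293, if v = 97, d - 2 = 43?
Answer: -12577 - 15336*I ≈ -12577.0 - 15336.0*I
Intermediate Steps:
d = 45 (d = 2 + 43 = 45)
f = -36 (f = 4*(-9) = -36)
Z(J) = -36*√J
n(C, D) = 142*C + 142*D (n(C, D) = (97 + 45)*(C + D) = 142*(C + D) = 142*C + 142*D)
n(-2, Z(-9)) - 12293 = (142*(-2) + 142*(-108*I)) - 12293 = (-284 + 142*(-108*I)) - 12293 = (-284 - 15336*I) - 12293 = -12577 - 15336*I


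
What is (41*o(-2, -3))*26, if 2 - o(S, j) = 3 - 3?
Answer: 2132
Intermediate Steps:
o(S, j) = 2 (o(S, j) = 2 - (3 - 3) = 2 - 1*0 = 2 + 0 = 2)
(41*o(-2, -3))*26 = (41*2)*26 = 82*26 = 2132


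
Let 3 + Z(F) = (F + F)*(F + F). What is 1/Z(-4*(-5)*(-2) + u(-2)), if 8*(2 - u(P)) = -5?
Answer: 16/89353 ≈ 0.00017906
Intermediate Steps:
u(P) = 21/8 (u(P) = 2 - ⅛*(-5) = 2 + 5/8 = 21/8)
Z(F) = -3 + 4*F² (Z(F) = -3 + (F + F)*(F + F) = -3 + (2*F)*(2*F) = -3 + 4*F²)
1/Z(-4*(-5)*(-2) + u(-2)) = 1/(-3 + 4*(-4*(-5)*(-2) + 21/8)²) = 1/(-3 + 4*(20*(-2) + 21/8)²) = 1/(-3 + 4*(-40 + 21/8)²) = 1/(-3 + 4*(-299/8)²) = 1/(-3 + 4*(89401/64)) = 1/(-3 + 89401/16) = 1/(89353/16) = 16/89353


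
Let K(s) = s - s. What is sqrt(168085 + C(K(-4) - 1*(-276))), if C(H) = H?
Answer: sqrt(168361) ≈ 410.32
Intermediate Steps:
K(s) = 0
sqrt(168085 + C(K(-4) - 1*(-276))) = sqrt(168085 + (0 - 1*(-276))) = sqrt(168085 + (0 + 276)) = sqrt(168085 + 276) = sqrt(168361)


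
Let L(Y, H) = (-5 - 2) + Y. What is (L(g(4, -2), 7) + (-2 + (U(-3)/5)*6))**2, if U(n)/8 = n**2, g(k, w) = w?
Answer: 142129/25 ≈ 5685.2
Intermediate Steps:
U(n) = 8*n**2
L(Y, H) = -7 + Y
(L(g(4, -2), 7) + (-2 + (U(-3)/5)*6))**2 = ((-7 - 2) + (-2 + ((8*(-3)**2)/5)*6))**2 = (-9 + (-2 + ((8*9)*(1/5))*6))**2 = (-9 + (-2 + (72*(1/5))*6))**2 = (-9 + (-2 + (72/5)*6))**2 = (-9 + (-2 + 432/5))**2 = (-9 + 422/5)**2 = (377/5)**2 = 142129/25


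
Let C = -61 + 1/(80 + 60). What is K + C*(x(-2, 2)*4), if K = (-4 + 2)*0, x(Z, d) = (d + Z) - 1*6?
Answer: 51234/35 ≈ 1463.8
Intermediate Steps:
x(Z, d) = -6 + Z + d (x(Z, d) = (Z + d) - 6 = -6 + Z + d)
K = 0 (K = -2*0 = 0)
C = -8539/140 (C = -61 + 1/140 = -8539/140 ≈ -60.993)
K + C*(x(-2, 2)*4) = 0 - 8539*(-6 - 2 + 2)*4/140 = 0 - (-25617)*4/70 = 0 - 8539/140*(-24) = 0 + 51234/35 = 51234/35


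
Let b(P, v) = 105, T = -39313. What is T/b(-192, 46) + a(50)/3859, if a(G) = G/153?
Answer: -7737150467/20664945 ≈ -374.41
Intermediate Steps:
a(G) = G/153 (a(G) = G*(1/153) = G/153)
T/b(-192, 46) + a(50)/3859 = -39313/105 + ((1/153)*50)/3859 = -39313*1/105 + (50/153)*(1/3859) = -39313/105 + 50/590427 = -7737150467/20664945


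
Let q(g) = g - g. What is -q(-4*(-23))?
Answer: 0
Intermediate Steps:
q(g) = 0
-q(-4*(-23)) = -1*0 = 0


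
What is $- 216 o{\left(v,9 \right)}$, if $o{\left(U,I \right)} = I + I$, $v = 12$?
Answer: $-3888$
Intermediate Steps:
$o{\left(U,I \right)} = 2 I$
$- 216 o{\left(v,9 \right)} = - 216 \cdot 2 \cdot 9 = \left(-216\right) 18 = -3888$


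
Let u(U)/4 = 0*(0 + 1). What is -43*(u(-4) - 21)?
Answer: 903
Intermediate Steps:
u(U) = 0 (u(U) = 4*(0*(0 + 1)) = 4*(0*1) = 4*0 = 0)
-43*(u(-4) - 21) = -43*(0 - 21) = -43*(-21) = 903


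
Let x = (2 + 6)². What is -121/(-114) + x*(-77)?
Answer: -561671/114 ≈ -4926.9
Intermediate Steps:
x = 64 (x = 8² = 64)
-121/(-114) + x*(-77) = -121/(-114) + 64*(-77) = -121*(-1/114) - 4928 = 121/114 - 4928 = -561671/114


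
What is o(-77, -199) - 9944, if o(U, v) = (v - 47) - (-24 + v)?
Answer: -9967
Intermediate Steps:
o(U, v) = -23 (o(U, v) = (-47 + v) + (24 - v) = -23)
o(-77, -199) - 9944 = -23 - 9944 = -9967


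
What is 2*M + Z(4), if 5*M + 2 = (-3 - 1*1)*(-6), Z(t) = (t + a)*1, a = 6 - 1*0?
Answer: 94/5 ≈ 18.800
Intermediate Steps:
a = 6 (a = 6 + 0 = 6)
Z(t) = 6 + t (Z(t) = (t + 6)*1 = (6 + t)*1 = 6 + t)
M = 22/5 (M = -⅖ + ((-3 - 1*1)*(-6))/5 = -⅖ + ((-3 - 1)*(-6))/5 = -⅖ + (-4*(-6))/5 = -⅖ + (⅕)*24 = -⅖ + 24/5 = 22/5 ≈ 4.4000)
2*M + Z(4) = 2*(22/5) + (6 + 4) = 44/5 + 10 = 94/5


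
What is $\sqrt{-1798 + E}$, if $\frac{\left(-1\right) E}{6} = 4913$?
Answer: $2 i \sqrt{7819} \approx 176.85 i$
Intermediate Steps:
$E = -29478$ ($E = \left(-6\right) 4913 = -29478$)
$\sqrt{-1798 + E} = \sqrt{-1798 - 29478} = \sqrt{-31276} = 2 i \sqrt{7819}$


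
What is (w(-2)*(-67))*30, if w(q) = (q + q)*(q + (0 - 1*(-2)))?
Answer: 0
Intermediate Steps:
w(q) = 2*q*(2 + q) (w(q) = (2*q)*(q + (0 + 2)) = (2*q)*(q + 2) = (2*q)*(2 + q) = 2*q*(2 + q))
(w(-2)*(-67))*30 = ((2*(-2)*(2 - 2))*(-67))*30 = ((2*(-2)*0)*(-67))*30 = (0*(-67))*30 = 0*30 = 0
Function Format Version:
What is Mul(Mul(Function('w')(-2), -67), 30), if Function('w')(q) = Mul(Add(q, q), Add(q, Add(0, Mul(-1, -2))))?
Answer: 0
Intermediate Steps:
Function('w')(q) = Mul(2, q, Add(2, q)) (Function('w')(q) = Mul(Mul(2, q), Add(q, Add(0, 2))) = Mul(Mul(2, q), Add(q, 2)) = Mul(Mul(2, q), Add(2, q)) = Mul(2, q, Add(2, q)))
Mul(Mul(Function('w')(-2), -67), 30) = Mul(Mul(Mul(2, -2, Add(2, -2)), -67), 30) = Mul(Mul(Mul(2, -2, 0), -67), 30) = Mul(Mul(0, -67), 30) = Mul(0, 30) = 0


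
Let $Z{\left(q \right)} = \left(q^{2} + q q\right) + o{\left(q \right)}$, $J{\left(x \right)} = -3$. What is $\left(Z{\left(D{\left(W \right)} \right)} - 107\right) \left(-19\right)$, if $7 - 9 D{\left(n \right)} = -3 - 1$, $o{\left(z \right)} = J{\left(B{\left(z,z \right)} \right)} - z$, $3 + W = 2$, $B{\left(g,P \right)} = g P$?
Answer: $\frac{166573}{81} \approx 2056.5$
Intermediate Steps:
$B{\left(g,P \right)} = P g$
$W = -1$ ($W = -3 + 2 = -1$)
$o{\left(z \right)} = -3 - z$
$D{\left(n \right)} = \frac{11}{9}$ ($D{\left(n \right)} = \frac{7}{9} - \frac{-3 - 1}{9} = \frac{7}{9} - - \frac{4}{9} = \frac{7}{9} + \frac{4}{9} = \frac{11}{9}$)
$Z{\left(q \right)} = -3 - q + 2 q^{2}$ ($Z{\left(q \right)} = \left(q^{2} + q q\right) - \left(3 + q\right) = \left(q^{2} + q^{2}\right) - \left(3 + q\right) = 2 q^{2} - \left(3 + q\right) = -3 - q + 2 q^{2}$)
$\left(Z{\left(D{\left(W \right)} \right)} - 107\right) \left(-19\right) = \left(\left(-3 - \frac{11}{9} + 2 \left(\frac{11}{9}\right)^{2}\right) - 107\right) \left(-19\right) = \left(\left(-3 - \frac{11}{9} + 2 \cdot \frac{121}{81}\right) - 107\right) \left(-19\right) = \left(\left(-3 - \frac{11}{9} + \frac{242}{81}\right) - 107\right) \left(-19\right) = \left(- \frac{100}{81} - 107\right) \left(-19\right) = \left(- \frac{8767}{81}\right) \left(-19\right) = \frac{166573}{81}$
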